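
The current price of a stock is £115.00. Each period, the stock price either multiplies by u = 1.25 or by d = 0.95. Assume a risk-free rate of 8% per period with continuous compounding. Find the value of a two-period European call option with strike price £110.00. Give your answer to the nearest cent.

Risk-neutral probability p = (e^0.08 − 0.95)/(1.25 − 0.95) = 0.1333/0.3000 = 0.4443
Terminal stock prices: S_uu = 179.7, S_ud = 136.6, S_dd = 103.8
Terminal payoffs (S − K): max(69.69, 0) = 69.69, max(26.56, 0) = 26.56, max(-6.213, 0) = 0
Node u (S = 143.8): V_u = e^(−0.08)·[0.4443·69.6875 + 0.5557·26.5625] = 42.2072
Node d (S = 109.2): V_d = e^(−0.08)·[0.4443·26.5625 + 0.5557·0.0000] = 10.8941
Node 0 (S = 115): V_0 = e^(−0.08)·[0.4443·42.2072 + 0.5557·10.8941] = 22.8990

£22.90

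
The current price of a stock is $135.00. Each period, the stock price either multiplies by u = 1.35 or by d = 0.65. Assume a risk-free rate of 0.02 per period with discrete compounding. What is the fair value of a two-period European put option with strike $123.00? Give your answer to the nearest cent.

$16.26

Risk-neutral probability p = (1 + 0.02 − 0.65)/(1.35 − 0.65) = 0.3700/0.7000 = 0.5286
Terminal stock prices: S_uu = 246, S_ud = 118.5, S_dd = 57.04
Terminal payoffs (K − S): max(-123, 0) = 0, max(4.537, 0) = 4.537, max(65.96, 0) = 65.96
Node u (S = 182.2): V_u = 1/1.02·[0.5286·0.0000 + 0.4714·4.5375] = 2.0972
Node d (S = 87.75): V_d = 1/1.02·[0.5286·4.5375 + 0.4714·65.9625] = 32.8382
Node 0 (S = 135): V_0 = 1/1.02·[0.5286·2.0972 + 0.4714·32.8382] = 16.2641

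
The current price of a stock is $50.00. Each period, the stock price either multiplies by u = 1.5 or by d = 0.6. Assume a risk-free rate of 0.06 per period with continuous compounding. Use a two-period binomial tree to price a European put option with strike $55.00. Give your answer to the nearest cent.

Risk-neutral probability p = (e^0.06 − 0.6)/(1.5 − 0.6) = 0.4618/0.9000 = 0.5132
Terminal stock prices: S_uu = 112.5, S_ud = 45, S_dd = 18
Terminal payoffs (K − S): max(-57.5, 0) = 0, max(10, 0) = 10, max(37, 0) = 37
Node u (S = 75): V_u = e^(−0.06)·[0.5132·0.0000 + 0.4868·10.0000] = 4.5850
Node d (S = 30): V_d = e^(−0.06)·[0.5132·10.0000 + 0.4868·37.0000] = 21.7970
Node 0 (S = 50): V_0 = e^(−0.06)·[0.5132·4.5850 + 0.4868·21.7970] = 12.2096

$12.21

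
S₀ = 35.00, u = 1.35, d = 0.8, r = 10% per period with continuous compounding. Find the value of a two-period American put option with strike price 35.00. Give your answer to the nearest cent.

2.82

Risk-neutral probability p = (e^0.1 − 0.8)/(1.35 − 0.8) = 0.3052/0.5500 = 0.5549
Terminal stock prices: S_uu = 63.79, S_ud = 37.8, S_dd = 22.4
Terminal payoffs (K − S): max(-28.79, 0) = 0, max(-2.8, 0) = 0, max(12.6, 0) = 12.6
Node u (S = 47.25): continuation = e^(−0.1)·[0.5549·0.0000 + 0.4451·0.0000] = 0.0000; exercise value = 0.0000 ≤ continuation, so V_u = 0.0000
Node d (S = 28): continuation = e^(−0.1)·[0.5549·0.0000 + 0.4451·12.6000] = 5.0751; exercise value = 7.0000 > continuation, so V_d = 7.0000 (exercise)
Node 0 (S = 35): continuation = e^(−0.1)·[0.5549·0.0000 + 0.4451·7.0000] = 2.8195; exercise value = 0.0000 ≤ continuation, so V_0 = 2.8195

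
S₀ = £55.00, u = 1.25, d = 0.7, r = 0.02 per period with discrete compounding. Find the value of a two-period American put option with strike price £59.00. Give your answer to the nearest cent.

£10.95

Risk-neutral probability p = (1 + 0.02 − 0.7)/(1.25 − 0.7) = 0.3200/0.5500 = 0.5818
Terminal stock prices: S_uu = 85.94, S_ud = 48.12, S_dd = 26.95
Terminal payoffs (K − S): max(-26.94, 0) = 0, max(10.88, 0) = 10.88, max(32.05, 0) = 32.05
Node u (S = 68.75): continuation = 1/1.02·[0.5818·0.0000 + 0.4182·10.8750] = 4.4586; exercise value = 0.0000 ≤ continuation, so V_u = 4.4586
Node d (S = 38.5): continuation = 1/1.02·[0.5818·10.8750 + 0.4182·32.0500] = 19.3431; exercise value = 20.5000 > continuation, so V_d = 20.5000 (exercise)
Node 0 (S = 55): continuation = 1/1.02·[0.5818·4.4586 + 0.4182·20.5000] = 10.9478; exercise value = 4.0000 ≤ continuation, so V_0 = 10.9478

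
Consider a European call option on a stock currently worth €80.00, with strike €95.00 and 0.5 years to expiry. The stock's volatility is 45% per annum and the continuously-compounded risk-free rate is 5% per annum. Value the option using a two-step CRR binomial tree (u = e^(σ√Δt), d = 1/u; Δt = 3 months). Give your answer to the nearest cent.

CRR parameters: u = e^(σ√Δt) = e^(0.45·√0.25) = 1.2523, d = 1/u = 0.7985
Per-period rate: rΔt = 0.05·0.25 = 0.0125, so R = e^0.0125 = 1.0126
Risk-neutral probability p = (e^0.0125 − 0.7985)/(1.2523 − 0.7985) = 0.2141/0.4538 = 0.4717
Terminal stock prices: S_uu = 125.5, S_ud = 80, S_dd = 51.01
Terminal payoffs (S − K): max(30.46, 0) = 30.46, max(-15, 0) = 0, max(-43.99, 0) = 0
Node u (S = 100.2): V_u = e^(−0.0125)·[0.4717·30.4650 + 0.5283·0.0000] = 14.1919
Node d (S = 63.88): V_d = e^(−0.0125)·[0.4717·0.0000 + 0.5283·0.0000] = 0.0000
Node 0 (S = 80): V_0 = e^(−0.0125)·[0.4717·14.1919 + 0.5283·0.0000] = 6.6112

€6.61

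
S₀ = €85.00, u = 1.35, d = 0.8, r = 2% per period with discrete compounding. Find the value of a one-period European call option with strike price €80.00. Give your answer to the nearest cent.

Risk-neutral probability p = (1 + 0.02 − 0.8)/(1.35 − 0.8) = 0.2200/0.5500 = 0.4000
Terminal stock prices: S_u = 114.8, S_d = 68
Terminal payoffs (S − K): max(34.75, 0) = 34.75, max(-12, 0) = 0
Node 0 (S = 85): V_0 = 1/1.02·[0.4000·34.7500 + 0.6000·0.0000] = 13.6275

€13.63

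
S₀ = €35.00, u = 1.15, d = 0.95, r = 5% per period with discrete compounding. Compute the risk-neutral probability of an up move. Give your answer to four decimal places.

p = 0.5000

Risk-neutral probability p = (1 + 0.05 − 0.95)/(1.15 − 0.95) = 0.1000/0.2000 = 0.5000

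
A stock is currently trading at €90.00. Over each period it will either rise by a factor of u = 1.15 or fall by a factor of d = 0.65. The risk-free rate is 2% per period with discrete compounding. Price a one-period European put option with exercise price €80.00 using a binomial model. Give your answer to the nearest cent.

€5.48

Risk-neutral probability p = (1 + 0.02 − 0.65)/(1.15 − 0.65) = 0.3700/0.5000 = 0.7400
Terminal stock prices: S_u = 103.5, S_d = 58.5
Terminal payoffs (K − S): max(-23.5, 0) = 0, max(21.5, 0) = 21.5
Node 0 (S = 90): V_0 = 1/1.02·[0.7400·0.0000 + 0.2600·21.5000] = 5.4804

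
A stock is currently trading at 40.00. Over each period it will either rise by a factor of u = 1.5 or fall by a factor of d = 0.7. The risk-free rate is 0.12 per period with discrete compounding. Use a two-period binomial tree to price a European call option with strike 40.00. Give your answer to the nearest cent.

Risk-neutral probability p = (1 + 0.12 − 0.7)/(1.5 − 0.7) = 0.4200/0.8000 = 0.5250
Terminal stock prices: S_uu = 90, S_ud = 42, S_dd = 19.6
Terminal payoffs (S − K): max(50, 0) = 50, max(2, 0) = 2, max(-20.4, 0) = 0
Node u (S = 60): V_u = 1/1.12·[0.5250·50.0000 + 0.4750·2.0000] = 24.2857
Node d (S = 28): V_d = 1/1.12·[0.5250·2.0000 + 0.4750·0.0000] = 0.9375
Node 0 (S = 40): V_0 = 1/1.12·[0.5250·24.2857 + 0.4750·0.9375] = 11.7815

11.78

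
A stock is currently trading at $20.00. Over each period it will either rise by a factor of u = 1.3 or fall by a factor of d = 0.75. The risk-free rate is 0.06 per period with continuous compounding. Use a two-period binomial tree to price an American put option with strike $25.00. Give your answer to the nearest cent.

$5.28

Risk-neutral probability p = (e^0.06 − 0.75)/(1.3 − 0.75) = 0.3118/0.5500 = 0.5670
Terminal stock prices: S_uu = 33.8, S_ud = 19.5, S_dd = 11.25
Terminal payoffs (K − S): max(-8.8, 0) = 0, max(5.5, 0) = 5.5, max(13.75, 0) = 13.75
Node u (S = 26): continuation = e^(−0.06)·[0.5670·0.0000 + 0.4330·5.5000] = 2.2429; exercise value = 0.0000 ≤ continuation, so V_u = 2.2429
Node d (S = 15): continuation = e^(−0.06)·[0.5670·5.5000 + 0.4330·13.7500] = 8.5441; exercise value = 10.0000 > continuation, so V_d = 10.0000 (exercise)
Node 0 (S = 20): continuation = e^(−0.06)·[0.5670·2.2429 + 0.4330·10.0000] = 5.2757; exercise value = 5.0000 ≤ continuation, so V_0 = 5.2757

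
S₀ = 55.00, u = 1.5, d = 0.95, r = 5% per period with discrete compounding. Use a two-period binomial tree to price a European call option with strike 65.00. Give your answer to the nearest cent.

Risk-neutral probability p = (1 + 0.05 − 0.95)/(1.5 − 0.95) = 0.1000/0.5500 = 0.1818
Terminal stock prices: S_uu = 123.8, S_ud = 78.38, S_dd = 49.64
Terminal payoffs (S − K): max(58.75, 0) = 58.75, max(13.38, 0) = 13.38, max(-15.36, 0) = 0
Node u (S = 82.5): V_u = 1/1.05·[0.1818·58.7500 + 0.8182·13.3750] = 20.5952
Node d (S = 52.25): V_d = 1/1.05·[0.1818·13.3750 + 0.8182·0.0000] = 2.3160
Node 0 (S = 55): V_0 = 1/1.05·[0.1818·20.5952 + 0.8182·2.3160] = 5.3710

5.37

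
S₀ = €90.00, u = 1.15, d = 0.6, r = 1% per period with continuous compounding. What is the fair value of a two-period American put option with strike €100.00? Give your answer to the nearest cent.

Risk-neutral probability p = (e^0.01 − 0.6)/(1.15 − 0.6) = 0.4101/0.5500 = 0.7455
Terminal stock prices: S_uu = 119, S_ud = 62.1, S_dd = 32.4
Terminal payoffs (K − S): max(-19.02, 0) = 0, max(37.9, 0) = 37.9, max(67.6, 0) = 67.6
Node u (S = 103.5): continuation = e^(−0.01)·[0.7455·0.0000 + 0.2545·37.9000] = 9.5479; exercise value = 0.0000 ≤ continuation, so V_u = 9.5479
Node d (S = 54): continuation = e^(−0.01)·[0.7455·37.9000 + 0.2545·67.6000] = 45.0050; exercise value = 46.0000 > continuation, so V_d = 46.0000 (exercise)
Node 0 (S = 90): continuation = e^(−0.01)·[0.7455·9.5479 + 0.2545·46.0000] = 18.6360; exercise value = 10.0000 ≤ continuation, so V_0 = 18.6360

€18.64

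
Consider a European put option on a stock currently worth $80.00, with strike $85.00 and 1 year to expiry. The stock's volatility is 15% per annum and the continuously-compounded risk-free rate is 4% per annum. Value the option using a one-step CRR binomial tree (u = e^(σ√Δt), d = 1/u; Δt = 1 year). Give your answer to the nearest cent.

CRR parameters: u = e^(σ√Δt) = e^(0.15·√1) = 1.1618, d = 1/u = 0.8607
Per-period rate: rΔt = 0.04·1 = 0.04, so R = e^0.04 = 1.0408
Risk-neutral probability p = (e^0.04 − 0.8607)/(1.1618 − 0.8607) = 0.1801/0.3011 = 0.5981
Terminal stock prices: S_u = 92.95, S_d = 68.86
Terminal payoffs (K − S): max(-7.947, 0) = 0, max(16.14, 0) = 16.14
Node 0 (S = 80): V_0 = e^(−0.04)·[0.5981·0.0000 + 0.4019·16.1434] = 6.2337

$6.23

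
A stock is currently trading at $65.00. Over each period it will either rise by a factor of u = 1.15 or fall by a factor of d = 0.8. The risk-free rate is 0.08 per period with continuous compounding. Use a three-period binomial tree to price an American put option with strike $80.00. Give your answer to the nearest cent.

$15.00

Risk-neutral probability p = (e^0.08 − 0.8)/(1.15 − 0.8) = 0.2833/0.3500 = 0.8094
Terminal stock prices: S_uuu = 98.86, S_uud = 68.77, S_udd = 47.84, S_ddd = 33.28
Terminal payoffs (K − S): max(-18.86, 0) = 0, max(11.23, 0) = 11.23, max(32.16, 0) = 32.16, max(46.72, 0) = 46.72
Node uu (S = 85.96): continuation = e^(−0.08)·[0.8094·0.0000 + 0.1906·11.2300] = 1.9760; exercise value = 0.0000 ≤ continuation, so V_uu = 1.9760
Node ud (S = 59.8): continuation = e^(−0.08)·[0.8094·11.2300 + 0.1906·32.1600] = 14.0493; exercise value = 20.2000 > continuation, so V_ud = 20.2000 (exercise)
Node dd (S = 41.6): continuation = e^(−0.08)·[0.8094·32.1600 + 0.1906·46.7200] = 32.2493; exercise value = 38.4000 > continuation, so V_dd = 38.4000 (exercise)
Node u (S = 74.75): continuation = e^(−0.08)·[0.8094·1.9760 + 0.1906·20.2000] = 5.0306; exercise value = 5.2500 > continuation, so V_u = 5.2500 (exercise)
Node d (S = 52): continuation = e^(−0.08)·[0.8094·20.2000 + 0.1906·38.4000] = 21.8493; exercise value = 28.0000 > continuation, so V_d = 28.0000 (exercise)
Node 0 (S = 65): continuation = e^(−0.08)·[0.8094·5.2500 + 0.1906·28.0000] = 8.8493; exercise value = 15.0000 > continuation, so V_0 = 15.0000 (exercise)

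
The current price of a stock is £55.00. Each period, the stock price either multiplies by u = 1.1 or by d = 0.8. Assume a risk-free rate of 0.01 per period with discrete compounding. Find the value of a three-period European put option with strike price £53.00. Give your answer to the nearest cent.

Risk-neutral probability p = (1 + 0.01 − 0.8)/(1.1 − 0.8) = 0.2100/0.3000 = 0.7000
Terminal stock prices: S_uuu = 73.21, S_uud = 53.24, S_udd = 38.72, S_ddd = 28.16
Terminal payoffs (K − S): max(-20.21, 0) = 0, max(-0.24, 0) = 0, max(14.28, 0) = 14.28, max(24.84, 0) = 24.84
Node uu (S = 66.55): V_uu = 1/1.01·[0.7000·0.0000 + 0.3000·0.0000] = 0.0000
Node ud (S = 48.4): V_ud = 1/1.01·[0.7000·0.0000 + 0.3000·14.2800] = 4.2416
Node dd (S = 35.2): V_dd = 1/1.01·[0.7000·14.2800 + 0.3000·24.8400] = 17.2752
Node u (S = 60.5): V_u = 1/1.01·[0.7000·0.0000 + 0.3000·4.2416] = 1.2599
Node d (S = 44): V_d = 1/1.01·[0.7000·4.2416 + 0.3000·17.2752] = 8.0710
Node 0 (S = 55): V_0 = 1/1.01·[0.7000·1.2599 + 0.3000·8.0710] = 3.2705

£3.27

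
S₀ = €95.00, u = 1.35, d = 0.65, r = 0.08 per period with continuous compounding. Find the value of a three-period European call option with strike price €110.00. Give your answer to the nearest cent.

€23.96

Risk-neutral probability p = (e^0.08 − 0.65)/(1.35 − 0.65) = 0.4333/0.7000 = 0.6190
Terminal stock prices: S_uuu = 233.7, S_uud = 112.5, S_udd = 54.19, S_ddd = 26.09
Terminal payoffs (S − K): max(123.7, 0) = 123.7, max(2.539, 0) = 2.539, max(-55.81, 0) = 0, max(-83.91, 0) = 0
Node uu (S = 173.1): V_uu = e^(−0.08)·[0.6190·123.7356 + 0.3810·2.5394] = 71.5947
Node ud (S = 83.36): V_ud = e^(−0.08)·[0.6190·2.5394 + 0.3810·0.0000] = 1.4510
Node dd (S = 40.14): V_dd = e^(−0.08)·[0.6190·0.0000 + 0.3810·0.0000] = 0.0000
Node u (S = 128.2): V_u = e^(−0.08)·[0.6190·71.5947 + 0.3810·1.4510] = 41.4190
Node d (S = 61.75): V_d = e^(−0.08)·[0.6190·1.4510 + 0.3810·0.0000] = 0.8291
Node 0 (S = 95): V_0 = e^(−0.08)·[0.6190·41.4190 + 0.3810·0.8291] = 23.9581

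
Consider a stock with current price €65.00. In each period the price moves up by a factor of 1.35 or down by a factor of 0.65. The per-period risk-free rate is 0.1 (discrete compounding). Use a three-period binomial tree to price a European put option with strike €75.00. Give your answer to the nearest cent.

€8.97

Risk-neutral probability p = (1 + 0.1 − 0.65)/(1.35 − 0.65) = 0.4500/0.7000 = 0.6429
Terminal stock prices: S_uuu = 159.9, S_uud = 77, S_udd = 37.07, S_ddd = 17.85
Terminal payoffs (K − S): max(-84.92, 0) = 0, max(-2.001, 0) = 0, max(37.93, 0) = 37.93, max(57.15, 0) = 57.15
Node uu (S = 118.5): V_uu = 1/1.1·[0.6429·0.0000 + 0.3571·0.0000] = 0.0000
Node ud (S = 57.04): V_ud = 1/1.1·[0.6429·0.0000 + 0.3571·37.9256] = 12.3135
Node dd (S = 27.46): V_dd = 1/1.1·[0.6429·37.9256 + 0.3571·57.1494] = 40.7193
Node u (S = 87.75): V_u = 1/1.1·[0.6429·0.0000 + 0.3571·12.3135] = 3.9979
Node d (S = 42.25): V_d = 1/1.1·[0.6429·12.3135 + 0.3571·40.7193] = 20.4168
Node 0 (S = 65): V_0 = 1/1.1·[0.6429·3.9979 + 0.3571·20.4168] = 8.9653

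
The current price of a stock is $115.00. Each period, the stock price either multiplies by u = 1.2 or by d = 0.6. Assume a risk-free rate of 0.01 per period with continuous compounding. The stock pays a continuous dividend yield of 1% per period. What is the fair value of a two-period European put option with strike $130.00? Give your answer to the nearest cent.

Per-period risk-free factor R = e^0.01 = 1.0101; dividend-adjusted growth = e^(0.01−0.01) = 1.0000.
Risk-neutral probability p = (1.0000 − 0.6)/(1.2 − 0.6) = 0.4000/0.6000 = 0.6667
Terminal stock prices: S_uu = 165.6, S_ud = 82.8, S_dd = 41.4
Terminal payoffs (K − S): max(-35.6, 0) = 0, max(47.2, 0) = 47.2, max(88.6, 0) = 88.6
Node u (S = 138): V_u = e^(−0.01)·[0.6667·0.0000 + 0.3333·47.2000] = 15.5768
Node d (S = 69): V_d = e^(−0.01)·[0.6667·47.2000 + 0.3333·88.6000] = 60.3930
Node 0 (S = 115): V_0 = e^(−0.01)·[0.6667·15.5768 + 0.3333·60.3930] = 30.2119

$30.21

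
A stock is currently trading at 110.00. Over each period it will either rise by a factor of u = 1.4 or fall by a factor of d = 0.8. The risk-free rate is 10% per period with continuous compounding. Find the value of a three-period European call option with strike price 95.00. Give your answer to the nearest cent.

43.02

Risk-neutral probability p = (e^0.1 − 0.8)/(1.4 − 0.8) = 0.3052/0.6000 = 0.5086
Terminal stock prices: S_uuu = 301.8, S_uud = 172.5, S_udd = 98.56, S_ddd = 56.32
Terminal payoffs (S − K): max(206.8, 0) = 206.8, max(77.48, 0) = 77.48, max(3.56, 0) = 3.56, max(-38.68, 0) = 0
Node uu (S = 215.6): V_uu = e^(−0.1)·[0.5086·206.8400 + 0.4914·77.4800] = 129.6404
Node ud (S = 123.2): V_ud = e^(−0.1)·[0.5086·77.4800 + 0.4914·3.5600] = 37.2404
Node dd (S = 70.4): V_dd = e^(−0.1)·[0.5086·3.5600 + 0.4914·0.0000] = 1.6384
Node u (S = 154): V_u = e^(−0.1)·[0.5086·129.6404 + 0.4914·37.2404] = 76.2206
Node d (S = 88): V_d = e^(−0.1)·[0.5086·37.2404 + 0.4914·1.6384] = 17.8671
Node 0 (S = 110): V_0 = e^(−0.1)·[0.5086·76.2206 + 0.4914·17.8671] = 43.0221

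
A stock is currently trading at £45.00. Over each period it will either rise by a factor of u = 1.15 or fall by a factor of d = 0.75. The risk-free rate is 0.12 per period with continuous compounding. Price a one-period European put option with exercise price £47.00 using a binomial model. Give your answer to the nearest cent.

£0.66

Risk-neutral probability p = (e^0.12 − 0.75)/(1.15 − 0.75) = 0.3775/0.4000 = 0.9437
Terminal stock prices: S_u = 51.75, S_d = 33.75
Terminal payoffs (K − S): max(-4.75, 0) = 0, max(13.25, 0) = 13.25
Node 0 (S = 45): V_0 = e^(−0.12)·[0.9437·0.0000 + 0.0563·13.2500] = 0.6611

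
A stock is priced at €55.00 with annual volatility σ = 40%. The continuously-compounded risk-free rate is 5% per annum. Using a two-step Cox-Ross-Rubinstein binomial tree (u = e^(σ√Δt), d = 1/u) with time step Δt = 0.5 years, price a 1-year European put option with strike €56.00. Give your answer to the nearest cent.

CRR parameters: u = e^(σ√Δt) = e^(0.4·√0.5) = 1.3269, d = 1/u = 0.7536
Per-period rate: rΔt = 0.05·0.5 = 0.025, so R = e^0.025 = 1.0253
Risk-neutral probability p = (e^0.025 − 0.7536)/(1.3269 − 0.7536) = 0.2717/0.5733 = 0.4739
Terminal stock prices: S_uu = 96.84, S_ud = 55, S_dd = 31.24
Terminal payoffs (K − S): max(-40.84, 0) = 0, max(1, 0) = 1, max(24.76, 0) = 24.76
Node u (S = 72.98): V_u = e^(−0.025)·[0.4739·0.0000 + 0.5261·1.0000] = 0.5131
Node d (S = 41.45): V_d = e^(−0.025)·[0.4739·1.0000 + 0.5261·24.7616] = 13.1672
Node 0 (S = 55): V_0 = e^(−0.025)·[0.4739·0.5131 + 0.5261·13.1672] = 6.9932

€6.99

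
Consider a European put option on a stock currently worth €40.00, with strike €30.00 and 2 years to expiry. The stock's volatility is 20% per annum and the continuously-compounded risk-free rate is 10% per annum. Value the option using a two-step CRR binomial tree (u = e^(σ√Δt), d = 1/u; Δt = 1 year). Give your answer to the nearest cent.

€0.22

CRR parameters: u = e^(σ√Δt) = e^(0.2·√1) = 1.2214, d = 1/u = 0.8187
Per-period rate: rΔt = 0.1·1 = 0.1, so R = e^0.1 = 1.1052
Risk-neutral probability p = (e^0.1 − 0.8187)/(1.2214 − 0.8187) = 0.2864/0.4027 = 0.7113
Terminal stock prices: S_uu = 59.67, S_ud = 40, S_dd = 26.81
Terminal payoffs (K − S): max(-29.67, 0) = 0, max(-10, 0) = 0, max(3.187, 0) = 3.187
Node u (S = 48.86): V_u = e^(−0.1)·[0.7113·0.0000 + 0.2887·0.0000] = 0.0000
Node d (S = 32.75): V_d = e^(−0.1)·[0.7113·0.0000 + 0.2887·3.1872] = 0.8324
Node 0 (S = 40): V_0 = e^(−0.1)·[0.7113·0.0000 + 0.2887·0.8324] = 0.2174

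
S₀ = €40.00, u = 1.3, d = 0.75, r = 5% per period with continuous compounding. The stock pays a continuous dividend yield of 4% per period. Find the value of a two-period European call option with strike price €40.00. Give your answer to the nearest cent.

€5.58

Per-period risk-free factor R = e^0.05 = 1.0513; dividend-adjusted growth = e^(0.05−0.04) = 1.0101.
Risk-neutral probability p = (1.0101 − 0.75)/(1.3 − 0.75) = 0.2601/0.5500 = 0.4728
Terminal stock prices: S_uu = 67.6, S_ud = 39, S_dd = 22.5
Terminal payoffs (S − K): max(27.6, 0) = 27.6, max(-1, 0) = 0, max(-17.5, 0) = 0
Node u (S = 52): V_u = e^(−0.05)·[0.4728·27.6000 + 0.5272·0.0000] = 12.4133
Node d (S = 30): V_d = e^(−0.05)·[0.4728·0.0000 + 0.5272·0.0000] = 0.0000
Node 0 (S = 40): V_0 = e^(−0.05)·[0.4728·12.4133 + 0.5272·0.0000] = 5.5830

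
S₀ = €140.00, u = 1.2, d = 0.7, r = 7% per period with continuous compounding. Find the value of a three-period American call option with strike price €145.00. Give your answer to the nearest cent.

Risk-neutral probability p = (e^0.07 − 0.7)/(1.2 − 0.7) = 0.3725/0.5000 = 0.7450
Terminal stock prices: S_uuu = 241.9, S_uud = 141.1, S_udd = 82.32, S_ddd = 48.02
Terminal payoffs (S − K): max(96.92, 0) = 96.92, max(-3.88, 0) = 0, max(-62.68, 0) = 0, max(-96.98, 0) = 0
Node uu (S = 201.6): continuation = e^(−0.07)·[0.7450·96.9200 + 0.2550·0.0000] = 67.3253; exercise value = 56.6000 ≤ continuation, so V_uu = 67.3253
Node ud (S = 117.6): continuation = e^(−0.07)·[0.7450·0.0000 + 0.2550·0.0000] = 0.0000; exercise value = 0.0000 ≤ continuation, so V_ud = 0.0000
Node dd (S = 68.6): continuation = e^(−0.07)·[0.7450·0.0000 + 0.2550·0.0000] = 0.0000; exercise value = 0.0000 ≤ continuation, so V_dd = 0.0000
Node u (S = 168): continuation = e^(−0.07)·[0.7450·67.3253 + 0.2550·0.0000] = 46.7675; exercise value = 23.0000 ≤ continuation, so V_u = 46.7675
Node d (S = 98): continuation = e^(−0.07)·[0.7450·0.0000 + 0.2550·0.0000] = 0.0000; exercise value = 0.0000 ≤ continuation, so V_d = 0.0000
Node 0 (S = 140): continuation = e^(−0.07)·[0.7450·46.7675 + 0.2550·0.0000] = 32.4870; exercise value = 0.0000 ≤ continuation, so V_0 = 32.4870

€32.49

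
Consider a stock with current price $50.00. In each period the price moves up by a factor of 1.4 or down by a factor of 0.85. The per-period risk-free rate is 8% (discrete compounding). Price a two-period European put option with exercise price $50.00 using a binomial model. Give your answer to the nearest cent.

Risk-neutral probability p = (1 + 0.08 − 0.85)/(1.4 − 0.85) = 0.2300/0.5500 = 0.4182
Terminal stock prices: S_uu = 98, S_ud = 59.5, S_dd = 36.12
Terminal payoffs (K − S): max(-48, 0) = 0, max(-9.5, 0) = 0, max(13.88, 0) = 13.88
Node u (S = 70): V_u = 1/1.08·[0.4182·0.0000 + 0.5818·0.0000] = 0.0000
Node d (S = 42.5): V_d = 1/1.08·[0.4182·0.0000 + 0.5818·13.8750] = 7.4747
Node 0 (S = 50): V_0 = 1/1.08·[0.4182·0.0000 + 0.5818·7.4747] = 4.0268

$4.03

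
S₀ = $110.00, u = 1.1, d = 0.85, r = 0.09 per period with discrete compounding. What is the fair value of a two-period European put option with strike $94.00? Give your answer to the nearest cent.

Risk-neutral probability p = (1 + 0.09 − 0.85)/(1.1 − 0.85) = 0.2400/0.2500 = 0.9600
Terminal stock prices: S_uu = 133.1, S_ud = 102.9, S_dd = 79.47
Terminal payoffs (K − S): max(-39.1, 0) = 0, max(-8.85, 0) = 0, max(14.53, 0) = 14.53
Node u (S = 121): V_u = 1/1.09·[0.9600·0.0000 + 0.0400·0.0000] = 0.0000
Node d (S = 93.5): V_d = 1/1.09·[0.9600·0.0000 + 0.0400·14.5250] = 0.5330
Node 0 (S = 110): V_0 = 1/1.09·[0.9600·0.0000 + 0.0400·0.5330] = 0.0196

$0.02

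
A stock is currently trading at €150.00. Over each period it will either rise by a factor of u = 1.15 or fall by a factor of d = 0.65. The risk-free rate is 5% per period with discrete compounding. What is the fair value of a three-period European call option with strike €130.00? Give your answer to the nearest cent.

Risk-neutral probability p = (1 + 0.05 − 0.65)/(1.15 − 0.65) = 0.4000/0.5000 = 0.8000
Terminal stock prices: S_uuu = 228.1, S_uud = 128.9, S_udd = 72.88, S_ddd = 41.19
Terminal payoffs (S − K): max(98.13, 0) = 98.13, max(-1.056, 0) = 0, max(-57.12, 0) = 0, max(-88.81, 0) = 0
Node uu (S = 198.4): V_uu = 1/1.05·[0.8000·98.1312 + 0.2000·0.0000] = 74.7667
Node ud (S = 112.1): V_ud = 1/1.05·[0.8000·0.0000 + 0.2000·0.0000] = 0.0000
Node dd (S = 63.38): V_dd = 1/1.05·[0.8000·0.0000 + 0.2000·0.0000] = 0.0000
Node u (S = 172.5): V_u = 1/1.05·[0.8000·74.7667 + 0.2000·0.0000] = 56.9651
Node d (S = 97.5): V_d = 1/1.05·[0.8000·0.0000 + 0.2000·0.0000] = 0.0000
Node 0 (S = 150): V_0 = 1/1.05·[0.8000·56.9651 + 0.2000·0.0000] = 43.4020

€43.40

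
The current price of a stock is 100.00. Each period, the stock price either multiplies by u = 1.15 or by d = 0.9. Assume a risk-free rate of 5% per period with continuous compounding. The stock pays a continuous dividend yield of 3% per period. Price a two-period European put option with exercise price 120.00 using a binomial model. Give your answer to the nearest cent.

16.97

Per-period risk-free factor R = e^0.05 = 1.0513; dividend-adjusted growth = e^(0.05−0.03) = 1.0202.
Risk-neutral probability p = (1.0202 − 0.9)/(1.15 − 0.9) = 0.1202/0.2500 = 0.4808
Terminal stock prices: S_uu = 132.2, S_ud = 103.5, S_dd = 81
Terminal payoffs (K − S): max(-12.25, 0) = 0, max(16.5, 0) = 16.5, max(39, 0) = 39
Node u (S = 115): V_u = e^(−0.05)·[0.4808·0.0000 + 0.5192·16.5000] = 8.1489
Node d (S = 90): V_d = e^(−0.05)·[0.4808·16.5000 + 0.5192·39.0000] = 26.8074
Node 0 (S = 100): V_0 = e^(−0.05)·[0.4808·8.1489 + 0.5192·26.8074] = 16.9664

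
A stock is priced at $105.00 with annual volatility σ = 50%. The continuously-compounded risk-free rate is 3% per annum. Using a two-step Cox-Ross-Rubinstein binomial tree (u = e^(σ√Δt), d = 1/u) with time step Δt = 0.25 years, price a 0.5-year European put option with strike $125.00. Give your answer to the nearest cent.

$27.85

CRR parameters: u = e^(σ√Δt) = e^(0.5·√0.25) = 1.2840, d = 1/u = 0.7788
Per-period rate: rΔt = 0.03·0.25 = 0.0075, so R = e^0.0075 = 1.0075
Risk-neutral probability p = (e^0.0075 − 0.7788)/(1.2840 − 0.7788) = 0.2287/0.5052 = 0.4527
Terminal stock prices: S_uu = 173.1, S_ud = 105, S_dd = 63.69
Terminal payoffs (K − S): max(-48.12, 0) = 0, max(20, 0) = 20, max(61.31, 0) = 61.31
Node u (S = 134.8): V_u = e^(−0.0075)·[0.4527·0.0000 + 0.5473·20.0000] = 10.8637
Node d (S = 81.77): V_d = e^(−0.0075)·[0.4527·20.0000 + 0.5473·61.3143] = 42.2919
Node 0 (S = 105): V_0 = e^(−0.0075)·[0.4527·10.8637 + 0.5473·42.2919] = 27.8539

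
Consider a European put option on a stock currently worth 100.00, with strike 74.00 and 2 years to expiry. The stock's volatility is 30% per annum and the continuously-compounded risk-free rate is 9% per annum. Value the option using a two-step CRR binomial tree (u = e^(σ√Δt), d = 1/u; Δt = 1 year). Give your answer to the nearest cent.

2.81

CRR parameters: u = e^(σ√Δt) = e^(0.3·√1) = 1.3499, d = 1/u = 0.7408
Per-period rate: rΔt = 0.09·1 = 0.09, so R = e^0.09 = 1.0942
Risk-neutral probability p = (e^0.09 − 0.7408)/(1.3499 − 0.7408) = 0.3534/0.6090 = 0.5802
Terminal stock prices: S_uu = 182.2, S_ud = 100, S_dd = 54.88
Terminal payoffs (K − S): max(-108.2, 0) = 0, max(-26, 0) = 0, max(19.12, 0) = 19.12
Node u (S = 135): V_u = e^(−0.09)·[0.5802·0.0000 + 0.4198·0.0000] = 0.0000
Node d (S = 74.08): V_d = e^(−0.09)·[0.5802·0.0000 + 0.4198·19.1188] = 7.3356
Node 0 (S = 100): V_0 = e^(−0.09)·[0.5802·0.0000 + 0.4198·7.3356] = 2.8145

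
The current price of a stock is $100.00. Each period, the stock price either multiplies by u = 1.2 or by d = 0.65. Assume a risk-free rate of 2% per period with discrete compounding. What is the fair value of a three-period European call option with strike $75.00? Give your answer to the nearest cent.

Risk-neutral probability p = (1 + 0.02 − 0.65)/(1.2 − 0.65) = 0.3700/0.5500 = 0.6727
Terminal stock prices: S_uuu = 172.8, S_uud = 93.6, S_udd = 50.7, S_ddd = 27.46
Terminal payoffs (S − K): max(97.8, 0) = 97.8, max(18.6, 0) = 18.6, max(-24.3, 0) = 0, max(-47.54, 0) = 0
Node uu (S = 144): V_uu = 1/1.02·[0.6727·97.8000 + 0.3273·18.6000] = 70.4706
Node ud (S = 78): V_ud = 1/1.02·[0.6727·18.6000 + 0.3273·0.0000] = 12.2674
Node dd (S = 42.25): V_dd = 1/1.02·[0.6727·0.0000 + 0.3273·0.0000] = 0.0000
Node u (S = 120): V_u = 1/1.02·[0.6727·70.4706 + 0.3273·12.2674] = 50.4140
Node d (S = 65): V_d = 1/1.02·[0.6727·12.2674 + 0.3273·0.0000] = 8.0908
Node 0 (S = 100): V_0 = 1/1.02·[0.6727·50.4140 + 0.3273·8.0908] = 35.8458

$35.85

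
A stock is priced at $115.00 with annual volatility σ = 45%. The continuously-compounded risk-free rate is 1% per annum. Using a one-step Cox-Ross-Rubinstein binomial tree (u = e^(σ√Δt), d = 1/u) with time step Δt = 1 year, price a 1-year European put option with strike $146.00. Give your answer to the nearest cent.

$43.16

CRR parameters: u = e^(σ√Δt) = e^(0.45·√1) = 1.5683, d = 1/u = 0.6376
Per-period rate: rΔt = 0.01·1 = 0.01, so R = e^0.01 = 1.0101
Risk-neutral probability p = (e^0.01 − 0.6376)/(1.5683 − 0.6376) = 0.3724/0.9307 = 0.4002
Terminal stock prices: S_u = 180.4, S_d = 73.33
Terminal payoffs (K − S): max(-34.36, 0) = 0, max(72.67, 0) = 72.67
Node 0 (S = 115): V_0 = e^(−0.01)·[0.4002·0.0000 + 0.5998·72.6728] = 43.1583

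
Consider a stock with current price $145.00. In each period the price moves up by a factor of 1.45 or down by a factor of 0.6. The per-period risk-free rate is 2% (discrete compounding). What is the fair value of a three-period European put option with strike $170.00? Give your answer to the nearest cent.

Risk-neutral probability p = (1 + 0.02 − 0.6)/(1.45 − 0.6) = 0.4200/0.8500 = 0.4941
Terminal stock prices: S_uuu = 442.1, S_uud = 182.9, S_udd = 75.69, S_ddd = 31.32
Terminal payoffs (K − S): max(-272.1, 0) = 0, max(-12.92, 0) = 0, max(94.31, 0) = 94.31, max(138.7, 0) = 138.7
Node uu (S = 304.9): V_uu = 1/1.02·[0.4941·0.0000 + 0.5059·0.0000] = 0.0000
Node ud (S = 126.1): V_ud = 1/1.02·[0.4941·0.0000 + 0.5059·94.3100] = 46.7743
Node dd (S = 52.2): V_dd = 1/1.02·[0.4941·94.3100 + 0.5059·138.6800] = 114.4667
Node u (S = 210.2): V_u = 1/1.02·[0.4941·0.0000 + 0.5059·46.7743] = 23.1983
Node d (S = 87): V_d = 1/1.02·[0.4941·46.7743 + 0.5059·114.4667] = 79.4301
Node 0 (S = 145): V_0 = 1/1.02·[0.4941·23.1983 + 0.5059·79.4301] = 50.6323

$50.63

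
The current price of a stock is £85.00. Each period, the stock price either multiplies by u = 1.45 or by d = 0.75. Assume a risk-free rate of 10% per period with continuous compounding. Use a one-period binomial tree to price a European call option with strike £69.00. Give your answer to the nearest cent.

Risk-neutral probability p = (e^0.1 − 0.75)/(1.45 − 0.75) = 0.3552/0.7000 = 0.5074
Terminal stock prices: S_u = 123.2, S_d = 63.75
Terminal payoffs (S − K): max(54.25, 0) = 54.25, max(-5.25, 0) = 0
Node 0 (S = 85): V_0 = e^(−0.1)·[0.5074·54.2500 + 0.4926·0.0000] = 24.9063

£24.91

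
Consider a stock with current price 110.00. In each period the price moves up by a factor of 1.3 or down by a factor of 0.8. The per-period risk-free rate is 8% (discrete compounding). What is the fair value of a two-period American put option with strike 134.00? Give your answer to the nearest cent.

24.00

Risk-neutral probability p = (1 + 0.08 − 0.8)/(1.3 − 0.8) = 0.2800/0.5000 = 0.5600
Terminal stock prices: S_uu = 185.9, S_ud = 114.4, S_dd = 70.4
Terminal payoffs (K − S): max(-51.9, 0) = 0, max(19.6, 0) = 19.6, max(63.6, 0) = 63.6
Node u (S = 143): continuation = 1/1.08·[0.5600·0.0000 + 0.4400·19.6000] = 7.9852; exercise value = 0.0000 ≤ continuation, so V_u = 7.9852
Node d (S = 88): continuation = 1/1.08·[0.5600·19.6000 + 0.4400·63.6000] = 36.0741; exercise value = 46.0000 > continuation, so V_d = 46.0000 (exercise)
Node 0 (S = 110): continuation = 1/1.08·[0.5600·7.9852 + 0.4400·46.0000] = 22.8812; exercise value = 24.0000 > continuation, so V_0 = 24.0000 (exercise)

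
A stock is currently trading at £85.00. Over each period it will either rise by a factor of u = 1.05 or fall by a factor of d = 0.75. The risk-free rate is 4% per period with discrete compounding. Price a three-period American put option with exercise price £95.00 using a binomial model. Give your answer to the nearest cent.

Risk-neutral probability p = (1 + 0.04 − 0.75)/(1.05 − 0.75) = 0.2900/0.3000 = 0.9667
Terminal stock prices: S_uuu = 98.4, S_uud = 70.28, S_udd = 50.2, S_ddd = 35.86
Terminal payoffs (K − S): max(-3.398, 0) = 0, max(24.72, 0) = 24.72, max(44.8, 0) = 44.8, max(59.14, 0) = 59.14
Node uu (S = 93.71): continuation = 1/1.04·[0.9667·0.0000 + 0.0333·24.7156] = 0.7922; exercise value = 1.2875 > continuation, so V_uu = 1.2875 (exercise)
Node ud (S = 66.94): continuation = 1/1.04·[0.9667·24.7156 + 0.0333·44.7969] = 24.4087; exercise value = 28.0625 > continuation, so V_ud = 28.0625 (exercise)
Node dd (S = 47.81): continuation = 1/1.04·[0.9667·44.7969 + 0.0333·59.1406] = 43.5337; exercise value = 47.1875 > continuation, so V_dd = 47.1875 (exercise)
Node u (S = 89.25): continuation = 1/1.04·[0.9667·1.2875 + 0.0333·28.0625] = 2.0962; exercise value = 5.7500 > continuation, so V_u = 5.7500 (exercise)
Node d (S = 63.75): continuation = 1/1.04·[0.9667·28.0625 + 0.0333·47.1875] = 27.5962; exercise value = 31.2500 > continuation, so V_d = 31.2500 (exercise)
Node 0 (S = 85): continuation = 1/1.04·[0.9667·5.7500 + 0.0333·31.2500] = 6.3462; exercise value = 10.0000 > continuation, so V_0 = 10.0000 (exercise)

£10.00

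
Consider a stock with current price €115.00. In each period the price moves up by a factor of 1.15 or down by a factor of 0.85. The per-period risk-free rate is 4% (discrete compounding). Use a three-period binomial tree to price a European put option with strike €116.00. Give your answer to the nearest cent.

€6.63

Risk-neutral probability p = (1 + 0.04 − 0.85)/(1.15 − 0.85) = 0.1900/0.3000 = 0.6333
Terminal stock prices: S_uuu = 174.9, S_uud = 129.3, S_udd = 95.55, S_ddd = 70.62
Terminal payoffs (K − S): max(-58.9, 0) = 0, max(-13.27, 0) = 0, max(20.45, 0) = 20.45, max(45.38, 0) = 45.38
Node uu (S = 152.1): V_uu = 1/1.04·[0.6333·0.0000 + 0.3667·0.0000] = 0.0000
Node ud (S = 112.4): V_ud = 1/1.04·[0.6333·0.0000 + 0.3667·20.4494] = 7.2097
Node dd (S = 83.09): V_dd = 1/1.04·[0.6333·20.4494 + 0.3667·45.3756] = 28.4510
Node u (S = 132.2): V_u = 1/1.04·[0.6333·0.0000 + 0.3667·7.2097] = 2.5419
Node d (S = 97.75): V_d = 1/1.04·[0.6333·7.2097 + 0.3667·28.4510] = 14.4213
Node 0 (S = 115): V_0 = 1/1.04·[0.6333·2.5419 + 0.3667·14.4213] = 6.6324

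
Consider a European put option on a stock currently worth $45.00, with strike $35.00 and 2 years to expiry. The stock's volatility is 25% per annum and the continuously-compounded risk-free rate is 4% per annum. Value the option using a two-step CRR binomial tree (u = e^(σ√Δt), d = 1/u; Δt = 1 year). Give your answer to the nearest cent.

$1.65

CRR parameters: u = e^(σ√Δt) = e^(0.25·√1) = 1.2840, d = 1/u = 0.7788
Per-period rate: rΔt = 0.04·1 = 0.04, so R = e^0.04 = 1.0408
Risk-neutral probability p = (e^0.04 − 0.7788)/(1.2840 − 0.7788) = 0.2620/0.5052 = 0.5186
Terminal stock prices: S_uu = 74.19, S_ud = 45, S_dd = 27.29
Terminal payoffs (K − S): max(-39.19, 0) = 0, max(-10, 0) = 0, max(7.706, 0) = 7.706
Node u (S = 57.78): V_u = e^(−0.04)·[0.5186·0.0000 + 0.4814·0.0000] = 0.0000
Node d (S = 35.05): V_d = e^(−0.04)·[0.5186·0.0000 + 0.4814·7.7061] = 3.5643
Node 0 (S = 45): V_0 = e^(−0.04)·[0.5186·0.0000 + 0.4814·3.5643] = 1.6486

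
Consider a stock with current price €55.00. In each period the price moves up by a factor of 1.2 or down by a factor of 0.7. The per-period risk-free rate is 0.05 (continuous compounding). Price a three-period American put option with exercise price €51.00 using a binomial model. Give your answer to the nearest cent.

€4.54

Risk-neutral probability p = (e^0.05 − 0.7)/(1.2 − 0.7) = 0.3513/0.5000 = 0.7025
Terminal stock prices: S_uuu = 95.04, S_uud = 55.44, S_udd = 32.34, S_ddd = 18.86
Terminal payoffs (K − S): max(-44.04, 0) = 0, max(-4.44, 0) = 0, max(18.66, 0) = 18.66, max(32.14, 0) = 32.14
Node uu (S = 79.2): continuation = e^(−0.05)·[0.7025·0.0000 + 0.2975·0.0000] = 0.0000; exercise value = 0.0000 ≤ continuation, so V_uu = 0.0000
Node ud (S = 46.2): continuation = e^(−0.05)·[0.7025·0.0000 + 0.2975·18.6600] = 5.2799; exercise value = 4.8000 ≤ continuation, so V_ud = 5.2799
Node dd (S = 26.95): continuation = e^(−0.05)·[0.7025·18.6600 + 0.2975·32.1350] = 21.5627; exercise value = 24.0500 > continuation, so V_dd = 24.0500 (exercise)
Node u (S = 66): continuation = e^(−0.05)·[0.7025·0.0000 + 0.2975·5.2799] = 1.4939; exercise value = 0.0000 ≤ continuation, so V_u = 1.4939
Node d (S = 38.5): continuation = e^(−0.05)·[0.7025·5.2799 + 0.2975·24.0500] = 10.3334; exercise value = 12.5000 > continuation, so V_d = 12.5000 (exercise)
Node 0 (S = 55): continuation = e^(−0.05)·[0.7025·1.4939 + 0.2975·12.5000] = 4.5353; exercise value = 0.0000 ≤ continuation, so V_0 = 4.5353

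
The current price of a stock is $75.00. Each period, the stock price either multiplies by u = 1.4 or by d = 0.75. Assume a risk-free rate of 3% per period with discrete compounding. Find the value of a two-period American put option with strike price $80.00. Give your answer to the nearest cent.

Risk-neutral probability p = (1 + 0.03 − 0.75)/(1.4 − 0.75) = 0.2800/0.6500 = 0.4308
Terminal stock prices: S_uu = 147, S_ud = 78.75, S_dd = 42.19
Terminal payoffs (K − S): max(-67, 0) = 0, max(1.25, 0) = 1.25, max(37.81, 0) = 37.81
Node u (S = 105): continuation = 1/1.03·[0.4308·0.0000 + 0.5692·1.2500] = 0.6908; exercise value = 0.0000 ≤ continuation, so V_u = 0.6908
Node d (S = 56.25): continuation = 1/1.03·[0.4308·1.2500 + 0.5692·37.8125] = 21.4199; exercise value = 23.7500 > continuation, so V_d = 23.7500 (exercise)
Node 0 (S = 75): continuation = 1/1.03·[0.4308·0.6908 + 0.5692·23.7500] = 13.4144; exercise value = 5.0000 ≤ continuation, so V_0 = 13.4144

$13.41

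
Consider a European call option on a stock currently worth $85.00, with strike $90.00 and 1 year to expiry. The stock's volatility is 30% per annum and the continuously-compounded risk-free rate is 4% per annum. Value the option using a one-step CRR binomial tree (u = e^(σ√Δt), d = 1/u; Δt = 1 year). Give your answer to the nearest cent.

$11.71

CRR parameters: u = e^(σ√Δt) = e^(0.3·√1) = 1.3499, d = 1/u = 0.7408
Per-period rate: rΔt = 0.04·1 = 0.04, so R = e^0.04 = 1.0408
Risk-neutral probability p = (e^0.04 − 0.7408)/(1.3499 − 0.7408) = 0.3000/0.6090 = 0.4926
Terminal stock prices: S_u = 114.7, S_d = 62.97
Terminal payoffs (S − K): max(24.74, 0) = 24.74, max(-27.03, 0) = 0
Node 0 (S = 85): V_0 = e^(−0.04)·[0.4926·24.7380 + 0.5074·0.0000] = 11.7073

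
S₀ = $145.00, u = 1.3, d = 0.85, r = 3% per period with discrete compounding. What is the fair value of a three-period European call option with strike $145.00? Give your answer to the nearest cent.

Risk-neutral probability p = (1 + 0.03 − 0.85)/(1.3 − 0.85) = 0.1800/0.4500 = 0.4000
Terminal stock prices: S_uuu = 318.6, S_uud = 208.3, S_udd = 136.2, S_ddd = 89.05
Terminal payoffs (S − K): max(173.6, 0) = 173.6, max(63.29, 0) = 63.29, max(-8.809, 0) = 0, max(-55.95, 0) = 0
Node uu (S = 245.1): V_uu = 1/1.03·[0.4000·173.5650 + 0.6000·63.2925] = 104.2733
Node ud (S = 160.2): V_ud = 1/1.03·[0.4000·63.2925 + 0.6000·0.0000] = 24.5796
Node dd (S = 104.8): V_dd = 1/1.03·[0.4000·0.0000 + 0.6000·0.0000] = 0.0000
Node u (S = 188.5): V_u = 1/1.03·[0.4000·104.2733 + 0.6000·24.5796] = 54.8127
Node d (S = 123.2): V_d = 1/1.03·[0.4000·24.5796 + 0.6000·0.0000] = 9.5455
Node 0 (S = 145): V_0 = 1/1.03·[0.4000·54.8127 + 0.6000·9.5455] = 26.8470

$26.85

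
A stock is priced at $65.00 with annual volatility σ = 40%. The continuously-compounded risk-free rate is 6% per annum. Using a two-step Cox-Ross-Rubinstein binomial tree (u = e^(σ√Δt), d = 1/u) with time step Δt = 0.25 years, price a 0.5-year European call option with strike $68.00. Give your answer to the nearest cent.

$6.69

CRR parameters: u = e^(σ√Δt) = e^(0.4·√0.25) = 1.2214, d = 1/u = 0.8187
Per-period rate: rΔt = 0.06·0.25 = 0.015, so R = e^0.015 = 1.0151
Risk-neutral probability p = (e^0.015 − 0.8187)/(1.2214 − 0.8187) = 0.1964/0.4027 = 0.4877
Terminal stock prices: S_uu = 96.97, S_ud = 65, S_dd = 43.57
Terminal payoffs (S − K): max(28.97, 0) = 28.97, max(-3, 0) = 0, max(-24.43, 0) = 0
Node u (S = 79.39): V_u = e^(−0.015)·[0.4877·28.9686 + 0.5123·0.0000] = 13.9176
Node d (S = 53.22): V_d = e^(−0.015)·[0.4877·0.0000 + 0.5123·0.0000] = 0.0000
Node 0 (S = 65): V_0 = e^(−0.015)·[0.4877·13.9176 + 0.5123·0.0000] = 6.6865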